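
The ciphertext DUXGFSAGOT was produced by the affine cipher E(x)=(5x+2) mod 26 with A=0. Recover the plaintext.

VOZGLYKGST

The inverse of 5 mod 26 is 21, since 5·21=105≡1. Apply D(y)=21·(y−2) mod 26:
D(3): 21·(3−2)=21 → V
U(20): 21·(20−2)=378≡14 → O
X(23): 21·(23−2)=441≡25 → Z
G(6): 21·(6−2)=84≡6 → G
F(5): 21·(5−2)=63≡11 → L
S(18): 21·(18−2)=336≡24 → Y
A(0): 21·(0−2)=-42≡10 → K
G(6): 21·(6−2)=84≡6 → G
O(14): 21·(14−2)=252≡18 → S
T(19): 21·(19−2)=357≡19 → T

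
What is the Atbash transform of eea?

e(4) → v(21)
e(4) → v(21)
a(0) → z(25)

vvz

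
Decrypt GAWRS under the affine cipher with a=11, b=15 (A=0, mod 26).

LBDMF

The inverse of 11 mod 26 is 19, since 11·19=209≡1. Apply D(y)=19·(y−15) mod 26:
G(6): 19·(6−15)=-171≡11 → L
A(0): 19·(0−15)=-285≡1 → B
W(22): 19·(22−15)=133≡3 → D
R(17): 19·(17−15)=38≡12 → M
S(18): 19·(18−15)=57≡5 → F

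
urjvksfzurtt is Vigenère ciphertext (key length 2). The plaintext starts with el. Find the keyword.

Subtract each crib letter from the matching ciphertext letter (mod 26):
u(20)−e(4)=16 → q
r(17)−l(11)=6 → g

qg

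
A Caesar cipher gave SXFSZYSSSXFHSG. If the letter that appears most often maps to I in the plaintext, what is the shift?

The most frequent ciphertext letter is S (appears 6 times).
S is position 18; I is position 8.
Shift = 10.

10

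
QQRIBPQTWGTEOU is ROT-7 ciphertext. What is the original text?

JJKBUIJMPZMXHN

Q(16): 16−7=9 → J
Q(16): 16−7=9 → J
R(17): 17−7=10 → K
I(8): 8−7=1 → B
B(1): 1−7=-6≡20 → U
P(15): 15−7=8 → I
Q(16): 16−7=9 → J
T(19): 19−7=12 → M
W(22): 22−7=15 → P
G(6): 6−7=-1≡25 → Z
T(19): 19−7=12 → M
E(4): 4−7=-3≡23 → X
O(14): 14−7=7 → H
U(20): 20−7=13 → N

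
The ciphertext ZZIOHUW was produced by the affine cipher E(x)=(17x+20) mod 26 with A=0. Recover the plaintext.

LLKSNAU

The inverse of 17 mod 26 is 23, since 17·23=391≡1. Apply D(y)=23·(y−20) mod 26:
Z(25): 23·(25−20)=115≡11 → L
Z(25): 23·(25−20)=115≡11 → L
I(8): 23·(8−20)=-276≡10 → K
O(14): 23·(14−20)=-138≡18 → S
H(7): 23·(7−20)=-299≡13 → N
U(20): 23·(20−20)=0 → A
W(22): 23·(22−20)=46≡20 → U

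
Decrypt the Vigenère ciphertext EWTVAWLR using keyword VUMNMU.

JCHIOCQX

Repeat the key across the ciphertext: VUMNMUVU
E(4)−V(21): -17≡9 → J
W(22)−U(20): 2 → C
T(19)−M(12): 7 → H
V(21)−N(13): 8 → I
A(0)−M(12): -12≡14 → O
W(22)−U(20): 2 → C
L(11)−V(21): -10≡16 → Q
R(17)−U(20): -3≡23 → X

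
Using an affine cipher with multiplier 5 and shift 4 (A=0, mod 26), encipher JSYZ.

XQUZ

J(9): 5·9+4=49≡23 → X
S(18): 5·18+4=94≡16 → Q
Y(24): 5·24+4=124≡20 → U
Z(25): 5·25+4=129≡25 → Z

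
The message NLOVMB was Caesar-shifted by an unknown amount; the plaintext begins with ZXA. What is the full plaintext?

From the crib: N(13)−Z(25)=-12≡14, so the shift is 14.
Subtract 14 from each ciphertext letter:
N(13): 13−14=-1≡25 → Z
L(11): 11−14=-3≡23 → X
O(14): 14−14=0 → A
V(21): 21−14=7 → H
M(12): 12−14=-2≡24 → Y
B(1): 1−14=-13≡13 → N

ZXAHYN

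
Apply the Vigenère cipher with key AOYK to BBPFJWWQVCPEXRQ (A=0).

Repeat the key across the message: AOYKAOYKAOYKAOY
B(1)+A(0): 1 → B
B(1)+O(14): 15 → P
P(15)+Y(24): 39≡13 → N
F(5)+K(10): 15 → P
J(9)+A(0): 9 → J
W(22)+O(14): 36≡10 → K
W(22)+Y(24): 46≡20 → U
Q(16)+K(10): 26≡0 → A
V(21)+A(0): 21 → V
C(2)+O(14): 16 → Q
P(15)+Y(24): 39≡13 → N
E(4)+K(10): 14 → O
X(23)+A(0): 23 → X
R(17)+O(14): 31≡5 → F
Q(16)+Y(24): 40≡14 → O

BPNPJKUAVQNOXFO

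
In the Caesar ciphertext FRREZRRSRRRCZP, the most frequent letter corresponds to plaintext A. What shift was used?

17

The most frequent ciphertext letter is R (appears 7 times).
R is position 17; A is position 0.
Shift = 17.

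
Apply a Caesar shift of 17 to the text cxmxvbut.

c(2): 2+17=19 → t
x(23): 23+17=40≡14 → o
m(12): 12+17=29≡3 → d
x(23): 23+17=40≡14 → o
v(21): 21+17=38≡12 → m
b(1): 1+17=18 → s
u(20): 20+17=37≡11 → l
t(19): 19+17=36≡10 → k

todomslk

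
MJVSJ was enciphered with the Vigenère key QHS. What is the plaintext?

WCDCC

Repeat the key across the ciphertext: QHSQH
M(12)−Q(16): -4≡22 → W
J(9)−H(7): 2 → C
V(21)−S(18): 3 → D
S(18)−Q(16): 2 → C
J(9)−H(7): 2 → C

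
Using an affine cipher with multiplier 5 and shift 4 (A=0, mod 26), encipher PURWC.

BALKO

P(15): 5·15+4=79≡1 → B
U(20): 5·20+4=104≡0 → A
R(17): 5·17+4=89≡11 → L
W(22): 5·22+4=114≡10 → K
C(2): 5·2+4=14 → O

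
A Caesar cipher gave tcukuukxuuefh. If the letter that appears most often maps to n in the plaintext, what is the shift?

7

The most frequent ciphertext letter is u (appears 5 times).
u is position 20; n is position 13.
Shift = 7.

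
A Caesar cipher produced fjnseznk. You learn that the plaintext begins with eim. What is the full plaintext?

From the crib: f(5)−e(4)=1, so the shift is 1.
Subtract 1 from each ciphertext letter:
f(5): 5−1=4 → e
j(9): 9−1=8 → i
n(13): 13−1=12 → m
s(18): 18−1=17 → r
e(4): 4−1=3 → d
z(25): 25−1=24 → y
n(13): 13−1=12 → m
k(10): 10−1=9 → j

eimrdymj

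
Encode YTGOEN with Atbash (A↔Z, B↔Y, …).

BGTLVM

Y(24) → B(1)
T(19) → G(6)
G(6) → T(19)
O(14) → L(11)
E(4) → V(21)
N(13) → M(12)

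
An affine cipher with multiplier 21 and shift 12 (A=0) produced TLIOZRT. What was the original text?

The inverse of 21 mod 26 is 5, since 21·5=105≡1. Apply D(y)=5·(y−12) mod 26:
T(19): 5·(19−12)=35≡9 → J
L(11): 5·(11−12)=-5≡21 → V
I(8): 5·(8−12)=-20≡6 → G
O(14): 5·(14−12)=10 → K
Z(25): 5·(25−12)=65≡13 → N
R(17): 5·(17−12)=25 → Z
T(19): 5·(19−12)=35≡9 → J

JVGKNZJ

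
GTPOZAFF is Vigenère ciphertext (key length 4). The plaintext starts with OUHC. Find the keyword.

SZIM

Subtract each crib letter from the matching ciphertext letter (mod 26):
G(6)−O(14)=-8≡18 → S
T(19)−U(20)=-1≡25 → Z
P(15)−H(7)=8 → I
O(14)−C(2)=12 → M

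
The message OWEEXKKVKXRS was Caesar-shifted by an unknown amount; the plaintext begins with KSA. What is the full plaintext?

KSAATGGRGTNO

From the crib: O(14)−K(10)=4, so the shift is 4.
Subtract 4 from each ciphertext letter:
O(14): 14−4=10 → K
W(22): 22−4=18 → S
E(4): 4−4=0 → A
E(4): 4−4=0 → A
X(23): 23−4=19 → T
K(10): 10−4=6 → G
K(10): 10−4=6 → G
V(21): 21−4=17 → R
K(10): 10−4=6 → G
X(23): 23−4=19 → T
R(17): 17−4=13 → N
S(18): 18−4=14 → O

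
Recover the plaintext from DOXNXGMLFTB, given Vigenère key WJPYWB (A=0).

Repeat the key across the ciphertext: WJPYWBWJPYW
D(3)−W(22): -19≡7 → H
O(14)−J(9): 5 → F
X(23)−P(15): 8 → I
N(13)−Y(24): -11≡15 → P
X(23)−W(22): 1 → B
G(6)−B(1): 5 → F
M(12)−W(22): -10≡16 → Q
L(11)−J(9): 2 → C
F(5)−P(15): -10≡16 → Q
T(19)−Y(24): -5≡21 → V
B(1)−W(22): -21≡5 → F

HFIPBFQCQVF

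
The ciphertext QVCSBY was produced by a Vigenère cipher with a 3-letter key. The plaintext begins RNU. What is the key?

Subtract each crib letter from the matching ciphertext letter (mod 26):
Q(16)−R(17)=-1≡25 → Z
V(21)−N(13)=8 → I
C(2)−U(20)=-18≡8 → I

ZII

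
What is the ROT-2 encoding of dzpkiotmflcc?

fbrmkqvohnee

d(3): 3+2=5 → f
z(25): 25+2=27≡1 → b
p(15): 15+2=17 → r
k(10): 10+2=12 → m
i(8): 8+2=10 → k
o(14): 14+2=16 → q
t(19): 19+2=21 → v
m(12): 12+2=14 → o
f(5): 5+2=7 → h
l(11): 11+2=13 → n
c(2): 2+2=4 → e
c(2): 2+2=4 → e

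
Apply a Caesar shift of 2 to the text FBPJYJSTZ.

F(5): 5+2=7 → H
B(1): 1+2=3 → D
P(15): 15+2=17 → R
J(9): 9+2=11 → L
Y(24): 24+2=26≡0 → A
J(9): 9+2=11 → L
S(18): 18+2=20 → U
T(19): 19+2=21 → V
Z(25): 25+2=27≡1 → B

HDRLALUVB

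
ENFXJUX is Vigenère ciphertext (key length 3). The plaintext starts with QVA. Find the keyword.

OSF

Subtract each crib letter from the matching ciphertext letter (mod 26):
E(4)−Q(16)=-12≡14 → O
N(13)−V(21)=-8≡18 → S
F(5)−A(0)=5 → F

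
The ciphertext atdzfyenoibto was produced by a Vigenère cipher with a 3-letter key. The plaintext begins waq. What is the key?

etn

Subtract each crib letter from the matching ciphertext letter (mod 26):
a(0)−w(22)=-22≡4 → e
t(19)−a(0)=19 → t
d(3)−q(16)=-13≡13 → n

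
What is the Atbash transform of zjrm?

aqin

z(25) → a(0)
j(9) → q(16)
r(17) → i(8)
m(12) → n(13)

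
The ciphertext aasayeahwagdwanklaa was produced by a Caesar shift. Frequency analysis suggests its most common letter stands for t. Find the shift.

7

The most frequent ciphertext letter is a (appears 8 times).
a is position 0; t is position 19.
Shift = -19≡7.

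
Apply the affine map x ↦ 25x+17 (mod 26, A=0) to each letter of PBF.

P(15): 25·15+17=392≡2 → C
B(1): 25·1+17=42≡16 → Q
F(5): 25·5+17=142≡12 → M

CQM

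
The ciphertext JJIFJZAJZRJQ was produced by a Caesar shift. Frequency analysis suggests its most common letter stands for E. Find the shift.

The most frequent ciphertext letter is J (appears 5 times).
J is position 9; E is position 4.
Shift = 5.

5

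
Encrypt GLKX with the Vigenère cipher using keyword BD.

Repeat the key across the message: BDBD
G(6)+B(1): 7 → H
L(11)+D(3): 14 → O
K(10)+B(1): 11 → L
X(23)+D(3): 26≡0 → A

HOLA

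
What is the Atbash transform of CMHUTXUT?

XNSFGCFG

C(2) → X(23)
M(12) → N(13)
H(7) → S(18)
U(20) → F(5)
T(19) → G(6)
X(23) → C(2)
U(20) → F(5)
T(19) → G(6)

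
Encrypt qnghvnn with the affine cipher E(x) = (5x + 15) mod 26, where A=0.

rctyqcc

q(16): 5·16+15=95≡17 → r
n(13): 5·13+15=80≡2 → c
g(6): 5·6+15=45≡19 → t
h(7): 5·7+15=50≡24 → y
v(21): 5·21+15=120≡16 → q
n(13): 5·13+15=80≡2 → c
n(13): 5·13+15=80≡2 → c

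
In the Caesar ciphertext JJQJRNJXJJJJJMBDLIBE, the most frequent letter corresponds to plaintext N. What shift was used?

The most frequent ciphertext letter is J (appears 9 times).
J is position 9; N is position 13.
Shift = -4≡22.

22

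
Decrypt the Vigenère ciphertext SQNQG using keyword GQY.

Repeat the key across the ciphertext: GQYGQ
S(18)−G(6): 12 → M
Q(16)−Q(16): 0 → A
N(13)−Y(24): -11≡15 → P
Q(16)−G(6): 10 → K
G(6)−Q(16): -10≡16 → Q

MAPKQ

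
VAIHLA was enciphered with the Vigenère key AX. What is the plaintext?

Repeat the key across the ciphertext: AXAXAX
V(21)−A(0): 21 → V
A(0)−X(23): -23≡3 → D
I(8)−A(0): 8 → I
H(7)−X(23): -16≡10 → K
L(11)−A(0): 11 → L
A(0)−X(23): -23≡3 → D

VDIKLD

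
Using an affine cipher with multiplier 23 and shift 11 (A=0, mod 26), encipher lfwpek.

l(11): 23·11+11=264≡4 → e
f(5): 23·5+11=126≡22 → w
w(22): 23·22+11=517≡23 → x
p(15): 23·15+11=356≡18 → s
e(4): 23·4+11=103≡25 → z
k(10): 23·10+11=241≡7 → h

ewxszh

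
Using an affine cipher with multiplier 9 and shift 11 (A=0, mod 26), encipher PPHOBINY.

QQWHUFYT

P(15): 9·15+11=146≡16 → Q
P(15): 9·15+11=146≡16 → Q
H(7): 9·7+11=74≡22 → W
O(14): 9·14+11=137≡7 → H
B(1): 9·1+11=20 → U
I(8): 9·8+11=83≡5 → F
N(13): 9·13+11=128≡24 → Y
Y(24): 9·24+11=227≡19 → T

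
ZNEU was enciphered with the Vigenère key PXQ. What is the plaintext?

Repeat the key across the ciphertext: PXQP
Z(25)−P(15): 10 → K
N(13)−X(23): -10≡16 → Q
E(4)−Q(16): -12≡14 → O
U(20)−P(15): 5 → F

KQOF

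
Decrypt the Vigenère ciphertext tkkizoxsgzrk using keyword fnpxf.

oxvlujkdjumx

Repeat the key across the ciphertext: fnpxffnpxffn
t(19)−f(5): 14 → o
k(10)−n(13): -3≡23 → x
k(10)−p(15): -5≡21 → v
i(8)−x(23): -15≡11 → l
z(25)−f(5): 20 → u
o(14)−f(5): 9 → j
x(23)−n(13): 10 → k
s(18)−p(15): 3 → d
g(6)−x(23): -17≡9 → j
z(25)−f(5): 20 → u
r(17)−f(5): 12 → m
k(10)−n(13): -3≡23 → x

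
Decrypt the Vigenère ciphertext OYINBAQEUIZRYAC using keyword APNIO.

Repeat the key across the ciphertext: APNIOAPNIOAPNIO
O(14)−A(0): 14 → O
Y(24)−P(15): 9 → J
I(8)−N(13): -5≡21 → V
N(13)−I(8): 5 → F
B(1)−O(14): -13≡13 → N
A(0)−A(0): 0 → A
Q(16)−P(15): 1 → B
E(4)−N(13): -9≡17 → R
U(20)−I(8): 12 → M
I(8)−O(14): -6≡20 → U
Z(25)−A(0): 25 → Z
R(17)−P(15): 2 → C
Y(24)−N(13): 11 → L
A(0)−I(8): -8≡18 → S
C(2)−O(14): -12≡14 → O

OJVFNABRMUZCLSO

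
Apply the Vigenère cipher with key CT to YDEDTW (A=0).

Repeat the key across the message: CTCTCT
Y(24)+C(2): 26≡0 → A
D(3)+T(19): 22 → W
E(4)+C(2): 6 → G
D(3)+T(19): 22 → W
T(19)+C(2): 21 → V
W(22)+T(19): 41≡15 → P

AWGWVP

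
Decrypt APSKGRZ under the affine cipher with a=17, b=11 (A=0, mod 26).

HOFDPIK

The inverse of 17 mod 26 is 23, since 17·23=391≡1. Apply D(y)=23·(y−11) mod 26:
A(0): 23·(0−11)=-253≡7 → H
P(15): 23·(15−11)=92≡14 → O
S(18): 23·(18−11)=161≡5 → F
K(10): 23·(10−11)=-23≡3 → D
G(6): 23·(6−11)=-115≡15 → P
R(17): 23·(17−11)=138≡8 → I
Z(25): 23·(25−11)=322≡10 → K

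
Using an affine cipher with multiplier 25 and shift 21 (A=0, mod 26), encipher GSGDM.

G(6): 25·6+21=171≡15 → P
S(18): 25·18+21=471≡3 → D
G(6): 25·6+21=171≡15 → P
D(3): 25·3+21=96≡18 → S
M(12): 25·12+21=321≡9 → J

PDPSJ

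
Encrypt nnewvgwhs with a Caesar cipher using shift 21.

iizrqbrcn

n(13): 13+21=34≡8 → i
n(13): 13+21=34≡8 → i
e(4): 4+21=25 → z
w(22): 22+21=43≡17 → r
v(21): 21+21=42≡16 → q
g(6): 6+21=27≡1 → b
w(22): 22+21=43≡17 → r
h(7): 7+21=28≡2 → c
s(18): 18+21=39≡13 → n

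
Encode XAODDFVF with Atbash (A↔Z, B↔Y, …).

X(23) → C(2)
A(0) → Z(25)
O(14) → L(11)
D(3) → W(22)
D(3) → W(22)
F(5) → U(20)
V(21) → E(4)
F(5) → U(20)

CZLWWUEU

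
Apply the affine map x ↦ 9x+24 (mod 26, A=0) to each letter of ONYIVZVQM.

ULGSFPFMC

O(14): 9·14+24=150≡20 → U
N(13): 9·13+24=141≡11 → L
Y(24): 9·24+24=240≡6 → G
I(8): 9·8+24=96≡18 → S
V(21): 9·21+24=213≡5 → F
Z(25): 9·25+24=249≡15 → P
V(21): 9·21+24=213≡5 → F
Q(16): 9·16+24=168≡12 → M
M(12): 9·12+24=132≡2 → C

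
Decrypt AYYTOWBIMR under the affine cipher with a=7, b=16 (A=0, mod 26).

The inverse of 7 mod 26 is 15, since 7·15=105≡1. Apply D(y)=15·(y−16) mod 26:
A(0): 15·(0−16)=-240≡20 → U
Y(24): 15·(24−16)=120≡16 → Q
Y(24): 15·(24−16)=120≡16 → Q
T(19): 15·(19−16)=45≡19 → T
O(14): 15·(14−16)=-30≡22 → W
W(22): 15·(22−16)=90≡12 → M
B(1): 15·(1−16)=-225≡9 → J
I(8): 15·(8−16)=-120≡10 → K
M(12): 15·(12−16)=-60≡18 → S
R(17): 15·(17−16)=15 → P

UQQTWMJKSP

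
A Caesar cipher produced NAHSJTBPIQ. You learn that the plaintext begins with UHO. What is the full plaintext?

UHOZQAIWPX

From the crib: N(13)−U(20)=-7≡19, so the shift is 19.
Subtract 19 from each ciphertext letter:
N(13): 13−19=-6≡20 → U
A(0): 0−19=-19≡7 → H
H(7): 7−19=-12≡14 → O
S(18): 18−19=-1≡25 → Z
J(9): 9−19=-10≡16 → Q
T(19): 19−19=0 → A
B(1): 1−19=-18≡8 → I
P(15): 15−19=-4≡22 → W
I(8): 8−19=-11≡15 → P
Q(16): 16−19=-3≡23 → X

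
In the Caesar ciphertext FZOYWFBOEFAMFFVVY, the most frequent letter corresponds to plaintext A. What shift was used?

5

The most frequent ciphertext letter is F (appears 5 times).
F is position 5; A is position 0.
Shift = 5.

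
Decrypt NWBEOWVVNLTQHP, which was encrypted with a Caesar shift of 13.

AJORBJIIAYGDUC

N(13): 13−13=0 → A
W(22): 22−13=9 → J
B(1): 1−13=-12≡14 → O
E(4): 4−13=-9≡17 → R
O(14): 14−13=1 → B
W(22): 22−13=9 → J
V(21): 21−13=8 → I
V(21): 21−13=8 → I
N(13): 13−13=0 → A
L(11): 11−13=-2≡24 → Y
T(19): 19−13=6 → G
Q(16): 16−13=3 → D
H(7): 7−13=-6≡20 → U
P(15): 15−13=2 → C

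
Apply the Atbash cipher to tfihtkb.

gursgpy

t(19) → g(6)
f(5) → u(20)
i(8) → r(17)
h(7) → s(18)
t(19) → g(6)
k(10) → p(15)
b(1) → y(24)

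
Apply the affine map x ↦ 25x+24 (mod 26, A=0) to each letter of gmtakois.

smfyokqg

g(6): 25·6+24=174≡18 → s
m(12): 25·12+24=324≡12 → m
t(19): 25·19+24=499≡5 → f
a(0): 25·0+24=24 → y
k(10): 25·10+24=274≡14 → o
o(14): 25·14+24=374≡10 → k
i(8): 25·8+24=224≡16 → q
s(18): 25·18+24=474≡6 → g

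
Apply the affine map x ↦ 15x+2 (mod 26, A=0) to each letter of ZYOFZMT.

Z(25): 15·25+2=377≡13 → N
Y(24): 15·24+2=362≡24 → Y
O(14): 15·14+2=212≡4 → E
F(5): 15·5+2=77≡25 → Z
Z(25): 15·25+2=377≡13 → N
M(12): 15·12+2=182≡0 → A
T(19): 15·19+2=287≡1 → B

NYEZNAB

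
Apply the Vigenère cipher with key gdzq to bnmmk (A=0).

hqlcq

Repeat the key across the message: gdzqg
b(1)+g(6): 7 → h
n(13)+d(3): 16 → q
m(12)+z(25): 37≡11 → l
m(12)+q(16): 28≡2 → c
k(10)+g(6): 16 → q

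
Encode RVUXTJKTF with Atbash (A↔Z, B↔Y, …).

IEFCGQPGU

R(17) → I(8)
V(21) → E(4)
U(20) → F(5)
X(23) → C(2)
T(19) → G(6)
J(9) → Q(16)
K(10) → P(15)
T(19) → G(6)
F(5) → U(20)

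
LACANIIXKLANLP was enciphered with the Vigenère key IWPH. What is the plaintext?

DENTFMTQCPLGDT

Repeat the key across the ciphertext: IWPHIWPHIWPHIW
L(11)−I(8): 3 → D
A(0)−W(22): -22≡4 → E
C(2)−P(15): -13≡13 → N
A(0)−H(7): -7≡19 → T
N(13)−I(8): 5 → F
I(8)−W(22): -14≡12 → M
I(8)−P(15): -7≡19 → T
X(23)−H(7): 16 → Q
K(10)−I(8): 2 → C
L(11)−W(22): -11≡15 → P
A(0)−P(15): -15≡11 → L
N(13)−H(7): 6 → G
L(11)−I(8): 3 → D
P(15)−W(22): -7≡19 → T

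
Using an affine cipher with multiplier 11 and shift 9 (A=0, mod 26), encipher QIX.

DTC

Q(16): 11·16+9=185≡3 → D
I(8): 11·8+9=97≡19 → T
X(23): 11·23+9=262≡2 → C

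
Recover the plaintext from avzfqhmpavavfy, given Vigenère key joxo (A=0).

Repeat the key across the ciphertext: joxojoxojoxojo
a(0)−j(9): -9≡17 → r
v(21)−o(14): 7 → h
z(25)−x(23): 2 → c
f(5)−o(14): -9≡17 → r
q(16)−j(9): 7 → h
h(7)−o(14): -7≡19 → t
m(12)−x(23): -11≡15 → p
p(15)−o(14): 1 → b
a(0)−j(9): -9≡17 → r
v(21)−o(14): 7 → h
a(0)−x(23): -23≡3 → d
v(21)−o(14): 7 → h
f(5)−j(9): -4≡22 → w
y(24)−o(14): 10 → k

rhcrhtpbrhdhwk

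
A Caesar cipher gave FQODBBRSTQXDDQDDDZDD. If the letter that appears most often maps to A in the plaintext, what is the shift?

3

The most frequent ciphertext letter is D (appears 8 times).
D is position 3; A is position 0.
Shift = 3.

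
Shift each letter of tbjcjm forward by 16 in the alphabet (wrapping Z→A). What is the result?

t(19): 19+16=35≡9 → j
b(1): 1+16=17 → r
j(9): 9+16=25 → z
c(2): 2+16=18 → s
j(9): 9+16=25 → z
m(12): 12+16=28≡2 → c

jrzszc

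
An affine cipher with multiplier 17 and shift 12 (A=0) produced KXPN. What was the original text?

GTRX

The inverse of 17 mod 26 is 23, since 17·23=391≡1. Apply D(y)=23·(y−12) mod 26:
K(10): 23·(10−12)=-46≡6 → G
X(23): 23·(23−12)=253≡19 → T
P(15): 23·(15−12)=69≡17 → R
N(13): 23·(13−12)=23 → X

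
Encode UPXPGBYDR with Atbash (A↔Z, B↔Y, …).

FKCKTYBWI

U(20) → F(5)
P(15) → K(10)
X(23) → C(2)
P(15) → K(10)
G(6) → T(19)
B(1) → Y(24)
Y(24) → B(1)
D(3) → W(22)
R(17) → I(8)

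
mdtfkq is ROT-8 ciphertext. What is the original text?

m(12): 12−8=4 → e
d(3): 3−8=-5≡21 → v
t(19): 19−8=11 → l
f(5): 5−8=-3≡23 → x
k(10): 10−8=2 → c
q(16): 16−8=8 → i

evlxci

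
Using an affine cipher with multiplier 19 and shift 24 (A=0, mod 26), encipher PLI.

XZU

P(15): 19·15+24=309≡23 → X
L(11): 19·11+24=233≡25 → Z
I(8): 19·8+24=176≡20 → U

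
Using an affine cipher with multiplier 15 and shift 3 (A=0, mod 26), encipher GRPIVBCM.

PYUTGSHB

G(6): 15·6+3=93≡15 → P
R(17): 15·17+3=258≡24 → Y
P(15): 15·15+3=228≡20 → U
I(8): 15·8+3=123≡19 → T
V(21): 15·21+3=318≡6 → G
B(1): 15·1+3=18 → S
C(2): 15·2+3=33≡7 → H
M(12): 15·12+3=183≡1 → B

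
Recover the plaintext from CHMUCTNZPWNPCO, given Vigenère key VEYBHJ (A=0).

HDOTVKSVRVGGHK

Repeat the key across the ciphertext: VEYBHJVEYBHJVE
C(2)−V(21): -19≡7 → H
H(7)−E(4): 3 → D
M(12)−Y(24): -12≡14 → O
U(20)−B(1): 19 → T
C(2)−H(7): -5≡21 → V
T(19)−J(9): 10 → K
N(13)−V(21): -8≡18 → S
Z(25)−E(4): 21 → V
P(15)−Y(24): -9≡17 → R
W(22)−B(1): 21 → V
N(13)−H(7): 6 → G
P(15)−J(9): 6 → G
C(2)−V(21): -19≡7 → H
O(14)−E(4): 10 → K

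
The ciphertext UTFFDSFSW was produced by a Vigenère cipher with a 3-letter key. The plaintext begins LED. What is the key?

JPC

Subtract each crib letter from the matching ciphertext letter (mod 26):
U(20)−L(11)=9 → J
T(19)−E(4)=15 → P
F(5)−D(3)=2 → C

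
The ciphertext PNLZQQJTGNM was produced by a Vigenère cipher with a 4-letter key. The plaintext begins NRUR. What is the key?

CWRI

Subtract each crib letter from the matching ciphertext letter (mod 26):
P(15)−N(13)=2 → C
N(13)−R(17)=-4≡22 → W
L(11)−U(20)=-9≡17 → R
Z(25)−R(17)=8 → I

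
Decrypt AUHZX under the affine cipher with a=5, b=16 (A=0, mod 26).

The inverse of 5 mod 26 is 21, since 5·21=105≡1. Apply D(y)=21·(y−16) mod 26:
A(0): 21·(0−16)=-336≡2 → C
U(20): 21·(20−16)=84≡6 → G
H(7): 21·(7−16)=-189≡19 → T
Z(25): 21·(25−16)=189≡7 → H
X(23): 21·(23−16)=147≡17 → R

CGTHR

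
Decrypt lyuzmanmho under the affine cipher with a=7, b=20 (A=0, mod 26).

viaxkmzkno

The inverse of 7 mod 26 is 15, since 7·15=105≡1. Apply D(y)=15·(y−20) mod 26:
l(11): 15·(11−20)=-135≡21 → v
y(24): 15·(24−20)=60≡8 → i
u(20): 15·(20−20)=0 → a
z(25): 15·(25−20)=75≡23 → x
m(12): 15·(12−20)=-120≡10 → k
a(0): 15·(0−20)=-300≡12 → m
n(13): 15·(13−20)=-105≡25 → z
m(12): 15·(12−20)=-120≡10 → k
h(7): 15·(7−20)=-195≡13 → n
o(14): 15·(14−20)=-90≡14 → o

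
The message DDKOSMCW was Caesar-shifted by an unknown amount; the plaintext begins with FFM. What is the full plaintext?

From the crib: D(3)−F(5)=-2≡24, so the shift is 24.
Subtract 24 from each ciphertext letter:
D(3): 3−24=-21≡5 → F
D(3): 3−24=-21≡5 → F
K(10): 10−24=-14≡12 → M
O(14): 14−24=-10≡16 → Q
S(18): 18−24=-6≡20 → U
M(12): 12−24=-12≡14 → O
C(2): 2−24=-22≡4 → E
W(22): 22−24=-2≡24 → Y

FFMQUOEY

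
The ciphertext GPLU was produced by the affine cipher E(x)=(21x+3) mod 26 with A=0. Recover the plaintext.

The inverse of 21 mod 26 is 5, since 21·5=105≡1. Apply D(y)=5·(y−3) mod 26:
G(6): 5·(6−3)=15 → P
P(15): 5·(15−3)=60≡8 → I
L(11): 5·(11−3)=40≡14 → O
U(20): 5·(20−3)=85≡7 → H

PIOH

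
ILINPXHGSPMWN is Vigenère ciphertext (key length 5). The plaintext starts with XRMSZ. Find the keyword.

Subtract each crib letter from the matching ciphertext letter (mod 26):
I(8)−X(23)=-15≡11 → L
L(11)−R(17)=-6≡20 → U
I(8)−M(12)=-4≡22 → W
N(13)−S(18)=-5≡21 → V
P(15)−Z(25)=-10≡16 → Q

LUWVQ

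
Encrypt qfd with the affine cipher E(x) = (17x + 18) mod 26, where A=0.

q(16): 17·16+18=290≡4 → e
f(5): 17·5+18=103≡25 → z
d(3): 17·3+18=69≡17 → r

ezr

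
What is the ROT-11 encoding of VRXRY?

V(21): 21+11=32≡6 → G
R(17): 17+11=28≡2 → C
X(23): 23+11=34≡8 → I
R(17): 17+11=28≡2 → C
Y(24): 24+11=35≡9 → J

GCICJ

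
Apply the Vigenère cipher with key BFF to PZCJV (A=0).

Repeat the key across the message: BFFBF
P(15)+B(1): 16 → Q
Z(25)+F(5): 30≡4 → E
C(2)+F(5): 7 → H
J(9)+B(1): 10 → K
V(21)+F(5): 26≡0 → A

QEHKA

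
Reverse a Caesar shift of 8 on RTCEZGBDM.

JLUWRYTVE

R(17): 17−8=9 → J
T(19): 19−8=11 → L
C(2): 2−8=-6≡20 → U
E(4): 4−8=-4≡22 → W
Z(25): 25−8=17 → R
G(6): 6−8=-2≡24 → Y
B(1): 1−8=-7≡19 → T
D(3): 3−8=-5≡21 → V
M(12): 12−8=4 → E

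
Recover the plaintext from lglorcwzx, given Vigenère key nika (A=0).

Repeat the key across the ciphertext: nikanikan
l(11)−n(13): -2≡24 → y
g(6)−i(8): -2≡24 → y
l(11)−k(10): 1 → b
o(14)−a(0): 14 → o
r(17)−n(13): 4 → e
c(2)−i(8): -6≡20 → u
w(22)−k(10): 12 → m
z(25)−a(0): 25 → z
x(23)−n(13): 10 → k

yyboeumzk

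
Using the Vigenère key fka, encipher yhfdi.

drfis

Repeat the key across the message: fkafk
y(24)+f(5): 29≡3 → d
h(7)+k(10): 17 → r
f(5)+a(0): 5 → f
d(3)+f(5): 8 → i
i(8)+k(10): 18 → s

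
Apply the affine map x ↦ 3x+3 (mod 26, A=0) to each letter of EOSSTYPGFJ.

PTFFIXWVSE

E(4): 3·4+3=15 → P
O(14): 3·14+3=45≡19 → T
S(18): 3·18+3=57≡5 → F
S(18): 3·18+3=57≡5 → F
T(19): 3·19+3=60≡8 → I
Y(24): 3·24+3=75≡23 → X
P(15): 3·15+3=48≡22 → W
G(6): 3·6+3=21 → V
F(5): 3·5+3=18 → S
J(9): 3·9+3=30≡4 → E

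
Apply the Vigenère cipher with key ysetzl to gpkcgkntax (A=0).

Repeat the key across the message: ysetzlyset
g(6)+y(24): 30≡4 → e
p(15)+s(18): 33≡7 → h
k(10)+e(4): 14 → o
c(2)+t(19): 21 → v
g(6)+z(25): 31≡5 → f
k(10)+l(11): 21 → v
n(13)+y(24): 37≡11 → l
t(19)+s(18): 37≡11 → l
a(0)+e(4): 4 → e
x(23)+t(19): 42≡16 → q

ehovfvlleq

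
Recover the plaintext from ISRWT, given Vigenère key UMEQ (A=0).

Repeat the key across the ciphertext: UMEQU
I(8)−U(20): -12≡14 → O
S(18)−M(12): 6 → G
R(17)−E(4): 13 → N
W(22)−Q(16): 6 → G
T(19)−U(20): -1≡25 → Z

OGNGZ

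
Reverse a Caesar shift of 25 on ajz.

a(0): 0−25=-25≡1 → b
j(9): 9−25=-16≡10 → k
z(25): 25−25=0 → a

bka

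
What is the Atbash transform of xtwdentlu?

cgdwvmgof

x(23) → c(2)
t(19) → g(6)
w(22) → d(3)
d(3) → w(22)
e(4) → v(21)
n(13) → m(12)
t(19) → g(6)
l(11) → o(14)
u(20) → f(5)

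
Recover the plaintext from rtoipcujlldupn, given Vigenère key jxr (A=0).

iwxzsllmucgdgq

Repeat the key across the ciphertext: jxrjxrjxrjxrjx
r(17)−j(9): 8 → i
t(19)−x(23): -4≡22 → w
o(14)−r(17): -3≡23 → x
i(8)−j(9): -1≡25 → z
p(15)−x(23): -8≡18 → s
c(2)−r(17): -15≡11 → l
u(20)−j(9): 11 → l
j(9)−x(23): -14≡12 → m
l(11)−r(17): -6≡20 → u
l(11)−j(9): 2 → c
d(3)−x(23): -20≡6 → g
u(20)−r(17): 3 → d
p(15)−j(9): 6 → g
n(13)−x(23): -10≡16 → q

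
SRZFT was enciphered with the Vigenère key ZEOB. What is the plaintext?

Repeat the key across the ciphertext: ZEOBZ
S(18)−Z(25): -7≡19 → T
R(17)−E(4): 13 → N
Z(25)−O(14): 11 → L
F(5)−B(1): 4 → E
T(19)−Z(25): -6≡20 → U

TNLEU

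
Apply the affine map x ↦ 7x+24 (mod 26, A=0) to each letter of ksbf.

qufh

k(10): 7·10+24=94≡16 → q
s(18): 7·18+24=150≡20 → u
b(1): 7·1+24=31≡5 → f
f(5): 7·5+24=59≡7 → h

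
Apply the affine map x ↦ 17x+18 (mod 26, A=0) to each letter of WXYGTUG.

W(22): 17·22+18=392≡2 → C
X(23): 17·23+18=409≡19 → T
Y(24): 17·24+18=426≡10 → K
G(6): 17·6+18=120≡16 → Q
T(19): 17·19+18=341≡3 → D
U(20): 17·20+18=358≡20 → U
G(6): 17·6+18=120≡16 → Q

CTKQDUQ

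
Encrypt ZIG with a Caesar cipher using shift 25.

Z(25): 25+25=50≡24 → Y
I(8): 8+25=33≡7 → H
G(6): 6+25=31≡5 → F

YHF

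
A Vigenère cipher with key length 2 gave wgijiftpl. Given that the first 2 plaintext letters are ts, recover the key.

Subtract each crib letter from the matching ciphertext letter (mod 26):
w(22)−t(19)=3 → d
g(6)−s(18)=-12≡14 → o

do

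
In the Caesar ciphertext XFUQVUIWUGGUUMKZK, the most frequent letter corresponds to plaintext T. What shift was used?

1

The most frequent ciphertext letter is U (appears 5 times).
U is position 20; T is position 19.
Shift = 1.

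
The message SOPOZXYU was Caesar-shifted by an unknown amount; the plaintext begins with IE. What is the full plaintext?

IEFEPNOK

From the crib: S(18)−I(8)=10, so the shift is 10.
Subtract 10 from each ciphertext letter:
S(18): 18−10=8 → I
O(14): 14−10=4 → E
P(15): 15−10=5 → F
O(14): 14−10=4 → E
Z(25): 25−10=15 → P
X(23): 23−10=13 → N
Y(24): 24−10=14 → O
U(20): 20−10=10 → K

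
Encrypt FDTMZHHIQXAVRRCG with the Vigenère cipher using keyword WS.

Repeat the key across the message: WSWSWSWSWSWSWSWS
F(5)+W(22): 27≡1 → B
D(3)+S(18): 21 → V
T(19)+W(22): 41≡15 → P
M(12)+S(18): 30≡4 → E
Z(25)+W(22): 47≡21 → V
H(7)+S(18): 25 → Z
H(7)+W(22): 29≡3 → D
I(8)+S(18): 26≡0 → A
Q(16)+W(22): 38≡12 → M
X(23)+S(18): 41≡15 → P
A(0)+W(22): 22 → W
V(21)+S(18): 39≡13 → N
R(17)+W(22): 39≡13 → N
R(17)+S(18): 35≡9 → J
C(2)+W(22): 24 → Y
G(6)+S(18): 24 → Y

BVPEVZDAMPWNNJYY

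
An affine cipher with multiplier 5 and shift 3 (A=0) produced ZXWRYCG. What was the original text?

UEJIZFL

The inverse of 5 mod 26 is 21, since 5·21=105≡1. Apply D(y)=21·(y−3) mod 26:
Z(25): 21·(25−3)=462≡20 → U
X(23): 21·(23−3)=420≡4 → E
W(22): 21·(22−3)=399≡9 → J
R(17): 21·(17−3)=294≡8 → I
Y(24): 21·(24−3)=441≡25 → Z
C(2): 21·(2−3)=-21≡5 → F
G(6): 21·(6−3)=63≡11 → L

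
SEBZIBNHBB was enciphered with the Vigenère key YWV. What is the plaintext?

UIGBMGPLGD

Repeat the key across the ciphertext: YWVYWVYWVY
S(18)−Y(24): -6≡20 → U
E(4)−W(22): -18≡8 → I
B(1)−V(21): -20≡6 → G
Z(25)−Y(24): 1 → B
I(8)−W(22): -14≡12 → M
B(1)−V(21): -20≡6 → G
N(13)−Y(24): -11≡15 → P
H(7)−W(22): -15≡11 → L
B(1)−V(21): -20≡6 → G
B(1)−Y(24): -23≡3 → D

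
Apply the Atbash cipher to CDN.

XWM

C(2) → X(23)
D(3) → W(22)
N(13) → M(12)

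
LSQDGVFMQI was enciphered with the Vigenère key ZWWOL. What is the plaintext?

MWUPVWJQCX

Repeat the key across the ciphertext: ZWWOLZWWOL
L(11)−Z(25): -14≡12 → M
S(18)−W(22): -4≡22 → W
Q(16)−W(22): -6≡20 → U
D(3)−O(14): -11≡15 → P
G(6)−L(11): -5≡21 → V
V(21)−Z(25): -4≡22 → W
F(5)−W(22): -17≡9 → J
M(12)−W(22): -10≡16 → Q
Q(16)−O(14): 2 → C
I(8)−L(11): -3≡23 → X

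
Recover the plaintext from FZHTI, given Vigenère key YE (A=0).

HVJPK

Repeat the key across the ciphertext: YEYEY
F(5)−Y(24): -19≡7 → H
Z(25)−E(4): 21 → V
H(7)−Y(24): -17≡9 → J
T(19)−E(4): 15 → P
I(8)−Y(24): -16≡10 → K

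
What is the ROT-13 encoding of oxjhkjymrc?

bkwuxwlzep

o(14): 14+13=27≡1 → b
x(23): 23+13=36≡10 → k
j(9): 9+13=22 → w
h(7): 7+13=20 → u
k(10): 10+13=23 → x
j(9): 9+13=22 → w
y(24): 24+13=37≡11 → l
m(12): 12+13=25 → z
r(17): 17+13=30≡4 → e
c(2): 2+13=15 → p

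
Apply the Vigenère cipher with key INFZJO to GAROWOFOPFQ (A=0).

ONWNFCNBUEZ

Repeat the key across the message: INFZJOINFZJ
G(6)+I(8): 14 → O
A(0)+N(13): 13 → N
R(17)+F(5): 22 → W
O(14)+Z(25): 39≡13 → N
W(22)+J(9): 31≡5 → F
O(14)+O(14): 28≡2 → C
F(5)+I(8): 13 → N
O(14)+N(13): 27≡1 → B
P(15)+F(5): 20 → U
F(5)+Z(25): 30≡4 → E
Q(16)+J(9): 25 → Z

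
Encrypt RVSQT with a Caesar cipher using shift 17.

R(17): 17+17=34≡8 → I
V(21): 21+17=38≡12 → M
S(18): 18+17=35≡9 → J
Q(16): 16+17=33≡7 → H
T(19): 19+17=36≡10 → K

IMJHK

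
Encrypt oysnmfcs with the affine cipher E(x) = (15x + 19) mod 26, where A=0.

o(14): 15·14+19=229≡21 → v
y(24): 15·24+19=379≡15 → p
s(18): 15·18+19=289≡3 → d
n(13): 15·13+19=214≡6 → g
m(12): 15·12+19=199≡17 → r
f(5): 15·5+19=94≡16 → q
c(2): 15·2+19=49≡23 → x
s(18): 15·18+19=289≡3 → d

vpdgrqxd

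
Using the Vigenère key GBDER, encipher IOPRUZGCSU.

OPSVLFHFWL

Repeat the key across the message: GBDERGBDER
I(8)+G(6): 14 → O
O(14)+B(1): 15 → P
P(15)+D(3): 18 → S
R(17)+E(4): 21 → V
U(20)+R(17): 37≡11 → L
Z(25)+G(6): 31≡5 → F
G(6)+B(1): 7 → H
C(2)+D(3): 5 → F
S(18)+E(4): 22 → W
U(20)+R(17): 37≡11 → L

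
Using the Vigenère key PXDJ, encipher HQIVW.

Repeat the key across the message: PXDJP
H(7)+P(15): 22 → W
Q(16)+X(23): 39≡13 → N
I(8)+D(3): 11 → L
V(21)+J(9): 30≡4 → E
W(22)+P(15): 37≡11 → L

WNLEL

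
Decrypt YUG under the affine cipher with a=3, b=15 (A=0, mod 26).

DTX

The inverse of 3 mod 26 is 9, since 3·9=27≡1. Apply D(y)=9·(y−15) mod 26:
Y(24): 9·(24−15)=81≡3 → D
U(20): 9·(20−15)=45≡19 → T
G(6): 9·(6−15)=-81≡23 → X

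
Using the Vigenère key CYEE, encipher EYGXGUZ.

Repeat the key across the message: CYEECYE
E(4)+C(2): 6 → G
Y(24)+Y(24): 48≡22 → W
G(6)+E(4): 10 → K
X(23)+E(4): 27≡1 → B
G(6)+C(2): 8 → I
U(20)+Y(24): 44≡18 → S
Z(25)+E(4): 29≡3 → D

GWKBISD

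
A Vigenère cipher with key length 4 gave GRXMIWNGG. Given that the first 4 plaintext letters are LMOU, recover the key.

Subtract each crib letter from the matching ciphertext letter (mod 26):
G(6)−L(11)=-5≡21 → V
R(17)−M(12)=5 → F
X(23)−O(14)=9 → J
M(12)−U(20)=-8≡18 → S

VFJS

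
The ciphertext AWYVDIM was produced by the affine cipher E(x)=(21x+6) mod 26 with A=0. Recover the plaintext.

WCMXLKE

The inverse of 21 mod 26 is 5, since 21·5=105≡1. Apply D(y)=5·(y−6) mod 26:
A(0): 5·(0−6)=-30≡22 → W
W(22): 5·(22−6)=80≡2 → C
Y(24): 5·(24−6)=90≡12 → M
V(21): 5·(21−6)=75≡23 → X
D(3): 5·(3−6)=-15≡11 → L
I(8): 5·(8−6)=10 → K
M(12): 5·(12−6)=30≡4 → E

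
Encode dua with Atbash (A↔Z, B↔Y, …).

d(3) → w(22)
u(20) → f(5)
a(0) → z(25)

wfz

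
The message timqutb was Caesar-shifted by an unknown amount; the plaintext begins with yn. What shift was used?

21

From the crib: t(19)−y(24)=-5≡21, so the shift is 21.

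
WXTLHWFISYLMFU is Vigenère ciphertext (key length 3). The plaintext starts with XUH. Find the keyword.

ZDM

Subtract each crib letter from the matching ciphertext letter (mod 26):
W(22)−X(23)=-1≡25 → Z
X(23)−U(20)=3 → D
T(19)−H(7)=12 → M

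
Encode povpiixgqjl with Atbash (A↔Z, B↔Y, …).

klekrrctjqo

p(15) → k(10)
o(14) → l(11)
v(21) → e(4)
p(15) → k(10)
i(8) → r(17)
i(8) → r(17)
x(23) → c(2)
g(6) → t(19)
q(16) → j(9)
j(9) → q(16)
l(11) → o(14)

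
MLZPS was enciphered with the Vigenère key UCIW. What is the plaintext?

Repeat the key across the ciphertext: UCIWU
M(12)−U(20): -8≡18 → S
L(11)−C(2): 9 → J
Z(25)−I(8): 17 → R
P(15)−W(22): -7≡19 → T
S(18)−U(20): -2≡24 → Y

SJRTY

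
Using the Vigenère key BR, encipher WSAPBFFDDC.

XJBGCWGUET

Repeat the key across the message: BRBRBRBRBR
W(22)+B(1): 23 → X
S(18)+R(17): 35≡9 → J
A(0)+B(1): 1 → B
P(15)+R(17): 32≡6 → G
B(1)+B(1): 2 → C
F(5)+R(17): 22 → W
F(5)+B(1): 6 → G
D(3)+R(17): 20 → U
D(3)+B(1): 4 → E
C(2)+R(17): 19 → T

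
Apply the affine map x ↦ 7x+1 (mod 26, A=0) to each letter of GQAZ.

RJBU

G(6): 7·6+1=43≡17 → R
Q(16): 7·16+1=113≡9 → J
A(0): 7·0+1=1 → B
Z(25): 7·25+1=176≡20 → U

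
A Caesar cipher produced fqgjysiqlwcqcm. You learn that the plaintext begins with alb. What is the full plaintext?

albetndlgrxlxh

From the crib: f(5)−a(0)=5, so the shift is 5.
Subtract 5 from each ciphertext letter:
f(5): 5−5=0 → a
q(16): 16−5=11 → l
g(6): 6−5=1 → b
j(9): 9−5=4 → e
y(24): 24−5=19 → t
s(18): 18−5=13 → n
i(8): 8−5=3 → d
q(16): 16−5=11 → l
l(11): 11−5=6 → g
w(22): 22−5=17 → r
c(2): 2−5=-3≡23 → x
q(16): 16−5=11 → l
c(2): 2−5=-3≡23 → x
m(12): 12−5=7 → h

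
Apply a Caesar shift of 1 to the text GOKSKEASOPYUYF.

G(6): 6+1=7 → H
O(14): 14+1=15 → P
K(10): 10+1=11 → L
S(18): 18+1=19 → T
K(10): 10+1=11 → L
E(4): 4+1=5 → F
A(0): 0+1=1 → B
S(18): 18+1=19 → T
O(14): 14+1=15 → P
P(15): 15+1=16 → Q
Y(24): 24+1=25 → Z
U(20): 20+1=21 → V
Y(24): 24+1=25 → Z
F(5): 5+1=6 → G

HPLTLFBTPQZVZG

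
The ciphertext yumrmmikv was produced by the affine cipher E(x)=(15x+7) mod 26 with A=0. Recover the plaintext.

The inverse of 15 mod 26 is 7, since 15·7=105≡1. Apply D(y)=7·(y−7) mod 26:
y(24): 7·(24−7)=119≡15 → p
u(20): 7·(20−7)=91≡13 → n
m(12): 7·(12−7)=35≡9 → j
r(17): 7·(17−7)=70≡18 → s
m(12): 7·(12−7)=35≡9 → j
m(12): 7·(12−7)=35≡9 → j
i(8): 7·(8−7)=7 → h
k(10): 7·(10−7)=21 → v
v(21): 7·(21−7)=98≡20 → u

pnjsjjhvu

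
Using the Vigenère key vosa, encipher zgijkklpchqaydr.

Repeat the key across the message: vosavosavosavos
z(25)+v(21): 46≡20 → u
g(6)+o(14): 20 → u
i(8)+s(18): 26≡0 → a
j(9)+a(0): 9 → j
k(10)+v(21): 31≡5 → f
k(10)+o(14): 24 → y
l(11)+s(18): 29≡3 → d
p(15)+a(0): 15 → p
c(2)+v(21): 23 → x
h(7)+o(14): 21 → v
q(16)+s(18): 34≡8 → i
a(0)+a(0): 0 → a
y(24)+v(21): 45≡19 → t
d(3)+o(14): 17 → r
r(17)+s(18): 35≡9 → j

uuajfydpxviatrj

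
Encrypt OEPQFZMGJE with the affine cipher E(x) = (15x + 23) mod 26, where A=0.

ZFODUIVJCF

O(14): 15·14+23=233≡25 → Z
E(4): 15·4+23=83≡5 → F
P(15): 15·15+23=248≡14 → O
Q(16): 15·16+23=263≡3 → D
F(5): 15·5+23=98≡20 → U
Z(25): 15·25+23=398≡8 → I
M(12): 15·12+23=203≡21 → V
G(6): 15·6+23=113≡9 → J
J(9): 15·9+23=158≡2 → C
E(4): 15·4+23=83≡5 → F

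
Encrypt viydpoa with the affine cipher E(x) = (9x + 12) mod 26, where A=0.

tgunrim

v(21): 9·21+12=201≡19 → t
i(8): 9·8+12=84≡6 → g
y(24): 9·24+12=228≡20 → u
d(3): 9·3+12=39≡13 → n
p(15): 9·15+12=147≡17 → r
o(14): 9·14+12=138≡8 → i
a(0): 9·0+12=12 → m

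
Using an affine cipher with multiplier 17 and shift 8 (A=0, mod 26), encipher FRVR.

PLBL

F(5): 17·5+8=93≡15 → P
R(17): 17·17+8=297≡11 → L
V(21): 17·21+8=365≡1 → B
R(17): 17·17+8=297≡11 → L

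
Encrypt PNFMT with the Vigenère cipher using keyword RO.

Repeat the key across the message: ROROR
P(15)+R(17): 32≡6 → G
N(13)+O(14): 27≡1 → B
F(5)+R(17): 22 → W
M(12)+O(14): 26≡0 → A
T(19)+R(17): 36≡10 → K

GBWAK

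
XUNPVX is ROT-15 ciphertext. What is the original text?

IFYAGI

X(23): 23−15=8 → I
U(20): 20−15=5 → F
N(13): 13−15=-2≡24 → Y
P(15): 15−15=0 → A
V(21): 21−15=6 → G
X(23): 23−15=8 → I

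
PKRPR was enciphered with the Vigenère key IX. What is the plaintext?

Repeat the key across the ciphertext: IXIXI
P(15)−I(8): 7 → H
K(10)−X(23): -13≡13 → N
R(17)−I(8): 9 → J
P(15)−X(23): -8≡18 → S
R(17)−I(8): 9 → J

HNJSJ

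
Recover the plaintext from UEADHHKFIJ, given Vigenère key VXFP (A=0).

Repeat the key across the ciphertext: VXFPVXFPVX
U(20)−V(21): -1≡25 → Z
E(4)−X(23): -19≡7 → H
A(0)−F(5): -5≡21 → V
D(3)−P(15): -12≡14 → O
H(7)−V(21): -14≡12 → M
H(7)−X(23): -16≡10 → K
K(10)−F(5): 5 → F
F(5)−P(15): -10≡16 → Q
I(8)−V(21): -13≡13 → N
J(9)−X(23): -14≡12 → M

ZHVOMKFQNM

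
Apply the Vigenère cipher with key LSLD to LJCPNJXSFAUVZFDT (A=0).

Repeat the key across the message: LSLDLSLDLSLDLSLD
L(11)+L(11): 22 → W
J(9)+S(18): 27≡1 → B
C(2)+L(11): 13 → N
P(15)+D(3): 18 → S
N(13)+L(11): 24 → Y
J(9)+S(18): 27≡1 → B
X(23)+L(11): 34≡8 → I
S(18)+D(3): 21 → V
F(5)+L(11): 16 → Q
A(0)+S(18): 18 → S
U(20)+L(11): 31≡5 → F
V(21)+D(3): 24 → Y
Z(25)+L(11): 36≡10 → K
F(5)+S(18): 23 → X
D(3)+L(11): 14 → O
T(19)+D(3): 22 → W

WBNSYBIVQSFYKXOW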